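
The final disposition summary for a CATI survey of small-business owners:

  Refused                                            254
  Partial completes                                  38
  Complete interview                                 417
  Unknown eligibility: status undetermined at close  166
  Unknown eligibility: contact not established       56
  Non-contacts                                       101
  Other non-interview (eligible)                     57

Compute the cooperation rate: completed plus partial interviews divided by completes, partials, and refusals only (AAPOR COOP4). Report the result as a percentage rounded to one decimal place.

Unknown eligibility = 56 + 166 = 222
Top → 417 + 38 = 455
Denominator → 417 + 38 + 254 = 709
COOP4 = 455 / 709 = 0.6417

64.2%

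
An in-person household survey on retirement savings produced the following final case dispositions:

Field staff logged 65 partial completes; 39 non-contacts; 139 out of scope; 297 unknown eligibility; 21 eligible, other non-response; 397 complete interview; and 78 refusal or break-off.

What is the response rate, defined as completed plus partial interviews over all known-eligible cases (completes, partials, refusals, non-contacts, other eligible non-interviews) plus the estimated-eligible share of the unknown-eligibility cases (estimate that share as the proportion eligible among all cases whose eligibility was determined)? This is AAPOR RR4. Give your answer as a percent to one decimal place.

54.9%

Num: 397 + 65 = 462
Determined eligible: 397 + 65 + 78 + 39 + 21 = 600
e = 600 / (600 + 139) = 600 / 739 = 0.8119
Eligible share of unknowns: 0.8119 × 297 = 241.13
Denom: 600 + 241.13 = 841.13
RR4 = 462 / 841.13 = 0.5493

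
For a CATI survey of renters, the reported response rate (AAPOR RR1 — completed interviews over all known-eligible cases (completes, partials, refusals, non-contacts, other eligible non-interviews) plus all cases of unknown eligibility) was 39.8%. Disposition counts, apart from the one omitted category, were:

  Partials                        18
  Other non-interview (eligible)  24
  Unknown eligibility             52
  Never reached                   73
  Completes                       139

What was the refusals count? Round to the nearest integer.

43

RR1 = 139 / D = 0.398
D = 139 / 0.398 = 349.2
Remaining denominator categories sum to 306
refusals = 349.2 − 306 ≈ 43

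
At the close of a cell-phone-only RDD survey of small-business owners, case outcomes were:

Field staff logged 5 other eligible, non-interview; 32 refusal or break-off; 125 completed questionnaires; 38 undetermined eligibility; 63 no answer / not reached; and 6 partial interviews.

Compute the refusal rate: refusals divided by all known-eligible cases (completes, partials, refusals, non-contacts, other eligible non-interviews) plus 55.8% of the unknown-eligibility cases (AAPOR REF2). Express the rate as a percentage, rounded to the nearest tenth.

Numerator = 32
Eligible (known) = 125 + 6 + 32 + 63 + 5 = 231
e × U = 0.5580 × 38 = 21.20
Denominator = 231 + 21.20 = 252.20
REF2 = 32 / 252.20 = 0.1269

12.7%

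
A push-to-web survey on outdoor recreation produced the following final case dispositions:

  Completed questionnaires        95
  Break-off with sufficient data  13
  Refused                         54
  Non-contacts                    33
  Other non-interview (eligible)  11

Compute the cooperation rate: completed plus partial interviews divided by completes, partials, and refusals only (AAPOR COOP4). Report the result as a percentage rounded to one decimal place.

66.7%

Numerator: 95 + 13 = 108
Denom: 95 + 13 + 54 = 162
COOP4 = 108 / 162 = 0.6667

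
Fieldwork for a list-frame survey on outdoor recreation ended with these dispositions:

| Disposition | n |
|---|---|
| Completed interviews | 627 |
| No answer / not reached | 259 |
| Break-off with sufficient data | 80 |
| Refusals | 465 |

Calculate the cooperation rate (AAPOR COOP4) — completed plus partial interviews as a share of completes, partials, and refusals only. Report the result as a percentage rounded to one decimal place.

Num: 627 + 80 = 707
Denominator: 627 + 80 + 465 = 1172
COOP4 = 707 / 1172 = 0.6032

60.3%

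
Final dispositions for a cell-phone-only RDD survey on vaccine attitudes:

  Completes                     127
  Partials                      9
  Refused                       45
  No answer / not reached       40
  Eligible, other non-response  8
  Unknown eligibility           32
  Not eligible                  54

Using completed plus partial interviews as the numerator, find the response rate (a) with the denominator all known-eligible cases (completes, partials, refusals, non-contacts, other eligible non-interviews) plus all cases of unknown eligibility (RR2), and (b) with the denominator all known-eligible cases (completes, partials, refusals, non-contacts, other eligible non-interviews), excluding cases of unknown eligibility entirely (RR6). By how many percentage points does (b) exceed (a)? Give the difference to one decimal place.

Top: 127 + 9 = 136
Base: 127 + 9 + 45 + 40 + 8 + 32 = 261
RR2 = 136 / 261 = 0.5211
Base: 127 + 9 + 45 + 40 + 8 = 229
RR6 = 136 / 229 = 0.5939
Difference = 59.39 − 52.11 = 7.28 percentage points

7.3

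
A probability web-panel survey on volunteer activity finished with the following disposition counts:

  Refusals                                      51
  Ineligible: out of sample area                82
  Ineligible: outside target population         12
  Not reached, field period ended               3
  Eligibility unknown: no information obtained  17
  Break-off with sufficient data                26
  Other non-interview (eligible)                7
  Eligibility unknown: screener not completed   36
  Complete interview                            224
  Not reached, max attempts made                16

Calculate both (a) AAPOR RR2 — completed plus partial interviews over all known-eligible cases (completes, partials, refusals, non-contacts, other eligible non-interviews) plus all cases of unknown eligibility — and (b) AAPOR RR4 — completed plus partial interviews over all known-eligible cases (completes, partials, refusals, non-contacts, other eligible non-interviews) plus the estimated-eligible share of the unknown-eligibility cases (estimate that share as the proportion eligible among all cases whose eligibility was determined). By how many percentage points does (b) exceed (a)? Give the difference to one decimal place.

Never reached = 3 + 16 = 19
Unknown if eligible = 36 + 17 = 53
Screened out, ineligible = 12 + 82 = 94
Num = 224 + 26 = 250
Base = 224 + 26 + 51 + 19 + 7 + 53 = 380
RR2 = 250 / 380 = 0.6579
Determined eligible = 224 + 26 + 51 + 19 + 7 = 327
e = 327 / (327 + 94) = 327 / 421 = 0.7767
Estimated eligible among unknowns = 0.7767 × 53 = 41.17
Base = 327 + 41.17 = 368.17
RR4 = 250 / 368.17 = 0.6790
Difference = 67.90 − 65.79 = 2.11 percentage points

2.1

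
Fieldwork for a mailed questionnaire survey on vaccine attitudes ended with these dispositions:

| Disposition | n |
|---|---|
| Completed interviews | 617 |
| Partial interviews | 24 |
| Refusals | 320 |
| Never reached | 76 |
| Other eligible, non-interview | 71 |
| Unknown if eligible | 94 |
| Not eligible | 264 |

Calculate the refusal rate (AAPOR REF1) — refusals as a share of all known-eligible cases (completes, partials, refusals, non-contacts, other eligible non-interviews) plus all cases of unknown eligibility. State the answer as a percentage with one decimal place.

26.6%

Numerator: 320
Denom: 617 + 24 + 320 + 76 + 71 + 94 = 1202
REF1 = 320 / 1202 = 0.2662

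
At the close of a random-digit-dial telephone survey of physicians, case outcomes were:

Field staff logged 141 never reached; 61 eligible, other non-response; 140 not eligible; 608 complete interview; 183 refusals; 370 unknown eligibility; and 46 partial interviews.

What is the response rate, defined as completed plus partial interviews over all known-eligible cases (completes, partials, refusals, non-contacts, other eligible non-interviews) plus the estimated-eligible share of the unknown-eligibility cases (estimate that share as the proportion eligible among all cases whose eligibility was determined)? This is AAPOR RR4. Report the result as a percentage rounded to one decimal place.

Numerator → 608 + 46 = 654
Known eligible → 608 + 46 + 183 + 141 + 61 = 1039
e = 1039 / (1039 + 140) = 1039 / 1179 = 0.8813
Estimated eligible among unknowns → 0.8813 × 370 = 326.08
Base → 1039 + 326.08 = 1365.08
RR4 = 654 / 1365.08 = 0.4791

47.9%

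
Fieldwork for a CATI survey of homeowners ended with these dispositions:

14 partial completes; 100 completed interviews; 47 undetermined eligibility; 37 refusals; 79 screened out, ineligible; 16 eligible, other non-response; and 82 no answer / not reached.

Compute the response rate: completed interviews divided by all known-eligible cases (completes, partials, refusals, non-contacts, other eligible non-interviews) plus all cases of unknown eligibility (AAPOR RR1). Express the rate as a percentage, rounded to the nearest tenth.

Numerator → 100
Base → 100 + 14 + 37 + 82 + 16 + 47 = 296
RR1 = 100 / 296 = 0.3378

33.8%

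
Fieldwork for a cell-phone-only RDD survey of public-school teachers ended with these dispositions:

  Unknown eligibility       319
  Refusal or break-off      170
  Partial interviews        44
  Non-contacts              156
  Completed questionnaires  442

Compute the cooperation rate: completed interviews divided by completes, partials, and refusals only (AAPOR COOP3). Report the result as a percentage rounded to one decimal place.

Num → 442
Base → 442 + 44 + 170 = 656
COOP3 = 442 / 656 = 0.6738

67.4%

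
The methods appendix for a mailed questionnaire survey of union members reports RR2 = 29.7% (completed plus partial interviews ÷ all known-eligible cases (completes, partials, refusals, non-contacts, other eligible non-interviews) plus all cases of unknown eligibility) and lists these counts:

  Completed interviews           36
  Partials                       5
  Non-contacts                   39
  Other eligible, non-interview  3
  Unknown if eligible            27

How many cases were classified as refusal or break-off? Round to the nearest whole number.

Numerator → 36 + 5 = 41
RR2 = 41 / D = 0.297
D = 41 / 0.297 = 138.0
Other denominator terms total 110
refusal or break-off = 138.0 − 110 ≈ 28

28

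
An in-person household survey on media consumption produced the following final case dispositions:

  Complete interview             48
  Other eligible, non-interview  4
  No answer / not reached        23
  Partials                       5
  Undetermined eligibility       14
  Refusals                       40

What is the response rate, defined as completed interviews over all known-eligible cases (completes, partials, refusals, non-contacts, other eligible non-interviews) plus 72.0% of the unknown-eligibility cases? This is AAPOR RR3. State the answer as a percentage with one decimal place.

36.9%

Num: 48
Known eligible: 48 + 5 + 40 + 23 + 4 = 120
e × U: 0.7200 × 14 = 10.08
Base: 120 + 10.08 = 130.08
RR3 = 48 / 130.08 = 0.3690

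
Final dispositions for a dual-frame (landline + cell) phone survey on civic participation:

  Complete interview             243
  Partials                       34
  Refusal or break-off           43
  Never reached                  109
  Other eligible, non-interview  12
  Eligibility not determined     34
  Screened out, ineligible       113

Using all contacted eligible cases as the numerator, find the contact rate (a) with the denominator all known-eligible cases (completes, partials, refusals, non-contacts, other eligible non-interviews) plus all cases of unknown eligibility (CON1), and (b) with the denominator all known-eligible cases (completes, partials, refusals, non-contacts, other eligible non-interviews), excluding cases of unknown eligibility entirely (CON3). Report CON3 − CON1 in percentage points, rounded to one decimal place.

Top = 243 + 34 + 43 + 12 = 332
Denom = 243 + 34 + 43 + 109 + 12 + 34 = 475
CON1 = 332 / 475 = 0.6989
Denom = 243 + 34 + 43 + 109 + 12 = 441
CON3 = 332 / 441 = 0.7528
Difference = 75.28 − 69.89 = 5.39 percentage points

5.4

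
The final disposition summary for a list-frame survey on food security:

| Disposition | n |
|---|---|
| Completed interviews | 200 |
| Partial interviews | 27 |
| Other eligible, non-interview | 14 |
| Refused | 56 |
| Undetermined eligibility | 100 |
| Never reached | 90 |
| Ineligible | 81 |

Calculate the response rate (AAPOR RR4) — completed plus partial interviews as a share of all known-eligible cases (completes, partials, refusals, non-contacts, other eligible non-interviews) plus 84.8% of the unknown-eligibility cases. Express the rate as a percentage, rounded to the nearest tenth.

48.1%

Numerator = 200 + 27 = 227
Known eligible = 200 + 27 + 56 + 90 + 14 = 387
Estimated eligible among unknowns = 0.8480 × 100 = 84.80
Denom = 387 + 84.80 = 471.80
RR4 = 227 / 471.80 = 0.4811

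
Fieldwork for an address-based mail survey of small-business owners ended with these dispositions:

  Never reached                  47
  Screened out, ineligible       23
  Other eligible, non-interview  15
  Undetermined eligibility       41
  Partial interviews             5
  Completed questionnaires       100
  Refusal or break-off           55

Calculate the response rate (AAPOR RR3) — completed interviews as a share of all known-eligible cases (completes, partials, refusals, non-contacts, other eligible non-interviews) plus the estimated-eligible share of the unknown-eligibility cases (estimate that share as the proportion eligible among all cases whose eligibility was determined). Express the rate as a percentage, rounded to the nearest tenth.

Numerator → 100
Eligible (known) → 100 + 5 + 55 + 47 + 15 = 222
e = 222 / (222 + 23) = 222 / 245 = 0.9061
Estimated eligible among unknowns → 0.9061 × 41 = 37.15
Denominator → 222 + 37.15 = 259.15
RR3 = 100 / 259.15 = 0.3859

38.6%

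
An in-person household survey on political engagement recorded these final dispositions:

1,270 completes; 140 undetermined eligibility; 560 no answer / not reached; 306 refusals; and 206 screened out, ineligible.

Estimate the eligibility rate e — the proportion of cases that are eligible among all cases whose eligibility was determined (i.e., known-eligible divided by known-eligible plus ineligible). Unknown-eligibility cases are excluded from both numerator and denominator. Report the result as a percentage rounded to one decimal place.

91.2%

Determined eligible = 1270 + 306 + 560 = 2136
e = 2136 / (2136 + 206) = 2136 / 2342 = 0.9120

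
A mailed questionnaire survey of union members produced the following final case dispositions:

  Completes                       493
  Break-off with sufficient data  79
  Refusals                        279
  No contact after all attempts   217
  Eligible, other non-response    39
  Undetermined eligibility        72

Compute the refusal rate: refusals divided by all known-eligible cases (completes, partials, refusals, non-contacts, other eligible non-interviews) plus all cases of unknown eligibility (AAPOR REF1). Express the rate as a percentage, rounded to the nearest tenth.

23.7%

Top = 279
Base = 493 + 79 + 279 + 217 + 39 + 72 = 1179
REF1 = 279 / 1179 = 0.2366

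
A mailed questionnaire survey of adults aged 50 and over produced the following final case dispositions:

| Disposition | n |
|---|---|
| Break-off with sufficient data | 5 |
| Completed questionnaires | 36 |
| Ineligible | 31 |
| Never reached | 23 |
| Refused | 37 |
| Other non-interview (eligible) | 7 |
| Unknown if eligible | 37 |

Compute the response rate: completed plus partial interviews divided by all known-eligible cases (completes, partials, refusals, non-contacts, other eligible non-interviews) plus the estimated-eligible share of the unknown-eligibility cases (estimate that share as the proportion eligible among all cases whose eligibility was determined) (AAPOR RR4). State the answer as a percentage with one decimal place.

Num → 36 + 5 = 41
Eligible (known) → 36 + 5 + 37 + 23 + 7 = 108
e = 108 / (108 + 31) = 108 / 139 = 0.7770
e × U → 0.7770 × 37 = 28.75
Base → 108 + 28.75 = 136.75
RR4 = 41 / 136.75 = 0.2998

30.0%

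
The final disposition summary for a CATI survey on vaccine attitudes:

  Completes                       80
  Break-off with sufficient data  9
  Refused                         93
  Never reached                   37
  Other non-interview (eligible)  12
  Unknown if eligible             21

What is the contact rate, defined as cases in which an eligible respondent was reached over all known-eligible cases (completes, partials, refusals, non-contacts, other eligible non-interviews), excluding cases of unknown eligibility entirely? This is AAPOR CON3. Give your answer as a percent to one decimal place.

Numerator = 80 + 9 + 93 + 12 = 194
Base = 80 + 9 + 93 + 37 + 12 = 231
CON3 = 194 / 231 = 0.8398

84.0%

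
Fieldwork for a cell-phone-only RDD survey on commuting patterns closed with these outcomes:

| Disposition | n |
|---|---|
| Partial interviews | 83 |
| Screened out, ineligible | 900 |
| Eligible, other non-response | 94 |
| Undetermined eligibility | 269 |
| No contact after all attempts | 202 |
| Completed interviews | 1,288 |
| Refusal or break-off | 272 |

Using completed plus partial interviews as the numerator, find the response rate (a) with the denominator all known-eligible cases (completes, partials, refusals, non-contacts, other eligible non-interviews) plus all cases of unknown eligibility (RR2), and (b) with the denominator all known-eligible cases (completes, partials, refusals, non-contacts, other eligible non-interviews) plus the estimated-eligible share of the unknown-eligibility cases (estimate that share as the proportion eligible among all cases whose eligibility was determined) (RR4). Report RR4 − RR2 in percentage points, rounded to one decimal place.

Top → 1288 + 83 = 1371
Denominator → 1288 + 83 + 272 + 202 + 94 + 269 = 2208
RR2 = 1371 / 2208 = 0.6209
Known eligible → 1288 + 83 + 272 + 202 + 94 = 1939
e = 1939 / (1939 + 900) = 1939 / 2839 = 0.6830
Eligible share of unknowns → 0.6830 × 269 = 183.73
Denominator → 1939 + 183.73 = 2122.73
RR4 = 1371 / 2122.73 = 0.6459
Difference = 64.59 − 62.09 = 2.50 percentage points

2.5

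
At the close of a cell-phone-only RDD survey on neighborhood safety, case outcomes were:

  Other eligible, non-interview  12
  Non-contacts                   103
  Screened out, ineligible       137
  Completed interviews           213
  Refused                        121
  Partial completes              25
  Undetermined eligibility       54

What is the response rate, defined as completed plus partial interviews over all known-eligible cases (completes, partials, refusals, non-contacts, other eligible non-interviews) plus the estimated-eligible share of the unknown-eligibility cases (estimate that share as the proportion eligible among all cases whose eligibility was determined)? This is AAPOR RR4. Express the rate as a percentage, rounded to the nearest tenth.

Numerator: 213 + 25 = 238
Known eligible: 213 + 25 + 121 + 103 + 12 = 474
e = 474 / (474 + 137) = 474 / 611 = 0.7758
e × U: 0.7758 × 54 = 41.89
Denom: 474 + 41.89 = 515.89
RR4 = 238 / 515.89 = 0.4613

46.1%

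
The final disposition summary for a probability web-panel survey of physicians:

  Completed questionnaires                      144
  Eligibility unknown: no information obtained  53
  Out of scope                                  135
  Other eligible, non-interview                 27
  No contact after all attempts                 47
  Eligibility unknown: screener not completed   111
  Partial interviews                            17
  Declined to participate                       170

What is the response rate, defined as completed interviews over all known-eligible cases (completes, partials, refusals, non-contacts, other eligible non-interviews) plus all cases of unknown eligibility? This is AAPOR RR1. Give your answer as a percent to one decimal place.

25.3%

Unknown if eligible = 111 + 53 = 164
Top = 144
Denominator = 144 + 17 + 170 + 47 + 27 + 164 = 569
RR1 = 144 / 569 = 0.2531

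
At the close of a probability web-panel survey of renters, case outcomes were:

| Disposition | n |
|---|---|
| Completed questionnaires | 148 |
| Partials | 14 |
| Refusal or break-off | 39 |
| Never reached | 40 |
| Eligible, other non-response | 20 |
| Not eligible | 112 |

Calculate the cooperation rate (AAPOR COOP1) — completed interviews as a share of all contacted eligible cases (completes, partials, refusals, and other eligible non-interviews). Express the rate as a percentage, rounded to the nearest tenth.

67.0%

Numerator → 148
Denominator → 148 + 14 + 39 + 20 = 221
COOP1 = 148 / 221 = 0.6697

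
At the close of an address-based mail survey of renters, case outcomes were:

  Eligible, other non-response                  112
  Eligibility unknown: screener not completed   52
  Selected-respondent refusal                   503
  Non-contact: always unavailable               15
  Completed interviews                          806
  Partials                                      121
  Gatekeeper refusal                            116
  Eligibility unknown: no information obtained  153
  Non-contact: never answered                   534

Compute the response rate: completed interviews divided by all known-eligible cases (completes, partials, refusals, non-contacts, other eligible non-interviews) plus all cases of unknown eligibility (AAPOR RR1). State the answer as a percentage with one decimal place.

33.4%

Refusals = 116 + 503 = 619
No contact after all attempts = 534 + 15 = 549
Eligibility not determined = 52 + 153 = 205
Num = 806
Denom = 806 + 121 + 619 + 549 + 112 + 205 = 2412
RR1 = 806 / 2412 = 0.3342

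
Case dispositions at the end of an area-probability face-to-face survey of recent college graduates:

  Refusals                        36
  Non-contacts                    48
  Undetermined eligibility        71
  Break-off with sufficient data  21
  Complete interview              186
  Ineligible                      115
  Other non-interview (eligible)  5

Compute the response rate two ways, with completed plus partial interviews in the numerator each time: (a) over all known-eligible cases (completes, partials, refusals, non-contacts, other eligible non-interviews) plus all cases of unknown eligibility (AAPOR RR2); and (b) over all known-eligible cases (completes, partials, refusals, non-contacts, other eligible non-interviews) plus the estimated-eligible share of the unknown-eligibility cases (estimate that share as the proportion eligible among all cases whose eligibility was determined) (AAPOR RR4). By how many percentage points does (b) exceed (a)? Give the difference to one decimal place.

Numerator → 186 + 21 = 207
Denom → 186 + 21 + 36 + 48 + 5 + 71 = 367
RR2 = 207 / 367 = 0.5640
Known eligible → 186 + 21 + 36 + 48 + 5 = 296
e = 296 / (296 + 115) = 296 / 411 = 0.7202
Eligible share of unknowns → 0.7202 × 71 = 51.13
Denom → 296 + 51.13 = 347.13
RR4 = 207 / 347.13 = 0.5963
Difference = 59.63 − 56.40 = 3.23 percentage points

3.2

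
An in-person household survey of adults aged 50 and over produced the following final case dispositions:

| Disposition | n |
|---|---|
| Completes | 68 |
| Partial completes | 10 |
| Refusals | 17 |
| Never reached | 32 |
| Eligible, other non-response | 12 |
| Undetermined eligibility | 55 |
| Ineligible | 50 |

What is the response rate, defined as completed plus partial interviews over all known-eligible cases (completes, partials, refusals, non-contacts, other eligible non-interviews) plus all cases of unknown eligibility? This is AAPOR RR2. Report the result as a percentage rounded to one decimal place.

Top = 68 + 10 = 78
Denom = 68 + 10 + 17 + 32 + 12 + 55 = 194
RR2 = 78 / 194 = 0.4021

40.2%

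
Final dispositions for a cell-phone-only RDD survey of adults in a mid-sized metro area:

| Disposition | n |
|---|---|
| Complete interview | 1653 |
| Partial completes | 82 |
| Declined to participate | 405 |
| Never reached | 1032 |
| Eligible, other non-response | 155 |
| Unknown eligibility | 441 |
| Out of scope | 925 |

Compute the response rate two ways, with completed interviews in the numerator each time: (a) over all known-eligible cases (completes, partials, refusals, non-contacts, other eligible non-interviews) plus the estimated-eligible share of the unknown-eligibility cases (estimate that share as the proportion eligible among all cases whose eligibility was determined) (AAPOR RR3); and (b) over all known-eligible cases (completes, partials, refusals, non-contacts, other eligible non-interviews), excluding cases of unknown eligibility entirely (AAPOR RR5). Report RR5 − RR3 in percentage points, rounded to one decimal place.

4.7

Top → 1653
Known eligible → 1653 + 82 + 405 + 1032 + 155 = 3327
e = 3327 / (3327 + 925) = 3327 / 4252 = 0.7825
Eligible share of unknowns → 0.7825 × 441 = 345.08
Denom → 3327 + 345.08 = 3672.08
RR3 = 1653 / 3672.08 = 0.4502
Denom → 1653 + 82 + 405 + 1032 + 155 = 3327
RR5 = 1653 / 3327 = 0.4968
Difference = 49.68 − 45.02 = 4.66 percentage points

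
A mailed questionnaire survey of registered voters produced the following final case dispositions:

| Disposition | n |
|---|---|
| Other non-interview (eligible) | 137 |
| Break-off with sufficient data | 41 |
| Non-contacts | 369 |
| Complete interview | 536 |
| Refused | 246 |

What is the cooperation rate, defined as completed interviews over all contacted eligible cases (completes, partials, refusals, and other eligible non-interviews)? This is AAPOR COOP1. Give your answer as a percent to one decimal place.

55.8%

Numerator → 536
Denom → 536 + 41 + 246 + 137 = 960
COOP1 = 536 / 960 = 0.5583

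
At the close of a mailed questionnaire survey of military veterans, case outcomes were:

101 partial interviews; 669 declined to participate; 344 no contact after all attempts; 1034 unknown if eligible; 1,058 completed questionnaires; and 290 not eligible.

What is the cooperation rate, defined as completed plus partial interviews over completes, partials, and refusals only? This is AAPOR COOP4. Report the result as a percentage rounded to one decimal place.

63.4%

Top = 1058 + 101 = 1159
Denominator = 1058 + 101 + 669 = 1828
COOP4 = 1159 / 1828 = 0.6340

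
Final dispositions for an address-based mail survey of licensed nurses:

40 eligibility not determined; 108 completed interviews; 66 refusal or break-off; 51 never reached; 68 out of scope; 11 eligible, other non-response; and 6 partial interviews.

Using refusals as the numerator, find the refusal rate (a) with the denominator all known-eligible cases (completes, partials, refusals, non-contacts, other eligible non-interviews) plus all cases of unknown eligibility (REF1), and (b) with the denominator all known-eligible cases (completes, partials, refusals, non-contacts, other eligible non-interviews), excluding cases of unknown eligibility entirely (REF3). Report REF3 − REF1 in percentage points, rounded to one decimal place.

Num = 66
Base = 108 + 6 + 66 + 51 + 11 + 40 = 282
REF1 = 66 / 282 = 0.2340
Base = 108 + 6 + 66 + 51 + 11 = 242
REF3 = 66 / 242 = 0.2727
Difference = 27.27 − 23.40 = 3.87 percentage points

3.9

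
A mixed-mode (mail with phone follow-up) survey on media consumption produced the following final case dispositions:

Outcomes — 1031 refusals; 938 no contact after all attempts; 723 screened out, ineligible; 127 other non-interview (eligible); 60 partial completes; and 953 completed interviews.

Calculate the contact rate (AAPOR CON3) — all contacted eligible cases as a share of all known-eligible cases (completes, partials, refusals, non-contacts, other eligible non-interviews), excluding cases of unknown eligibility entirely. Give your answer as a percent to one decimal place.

69.8%

Numerator → 953 + 60 + 1031 + 127 = 2171
Denominator → 953 + 60 + 1031 + 938 + 127 = 3109
CON3 = 2171 / 3109 = 0.6983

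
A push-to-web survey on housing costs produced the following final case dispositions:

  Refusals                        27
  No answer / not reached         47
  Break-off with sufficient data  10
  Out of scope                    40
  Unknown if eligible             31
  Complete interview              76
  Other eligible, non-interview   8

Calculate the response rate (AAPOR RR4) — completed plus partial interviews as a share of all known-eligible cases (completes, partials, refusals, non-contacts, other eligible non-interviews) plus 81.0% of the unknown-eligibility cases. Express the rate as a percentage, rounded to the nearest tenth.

Top → 76 + 10 = 86
Eligible (known) → 76 + 10 + 27 + 47 + 8 = 168
Eligible share of unknowns → 0.8100 × 31 = 25.11
Base → 168 + 25.11 = 193.11
RR4 = 86 / 193.11 = 0.4453

44.5%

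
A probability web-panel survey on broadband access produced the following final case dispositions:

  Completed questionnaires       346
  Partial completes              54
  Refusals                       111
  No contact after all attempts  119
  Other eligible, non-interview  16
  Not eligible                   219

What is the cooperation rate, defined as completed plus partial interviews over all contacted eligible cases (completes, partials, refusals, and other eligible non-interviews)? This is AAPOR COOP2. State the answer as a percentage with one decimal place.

Top: 346 + 54 = 400
Denom: 346 + 54 + 111 + 16 = 527
COOP2 = 400 / 527 = 0.7590

75.9%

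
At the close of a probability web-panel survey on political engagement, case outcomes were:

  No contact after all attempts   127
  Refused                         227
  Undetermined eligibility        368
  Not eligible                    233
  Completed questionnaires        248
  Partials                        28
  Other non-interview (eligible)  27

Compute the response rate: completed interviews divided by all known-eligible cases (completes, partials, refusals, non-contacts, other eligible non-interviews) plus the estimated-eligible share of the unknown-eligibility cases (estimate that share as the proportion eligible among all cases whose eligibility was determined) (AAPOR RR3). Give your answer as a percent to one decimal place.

26.7%

Num → 248
Eligible (known) → 248 + 28 + 227 + 127 + 27 = 657
e = 657 / (657 + 233) = 657 / 890 = 0.7382
e × U → 0.7382 × 368 = 271.66
Base → 657 + 271.66 = 928.66
RR3 = 248 / 928.66 = 0.2671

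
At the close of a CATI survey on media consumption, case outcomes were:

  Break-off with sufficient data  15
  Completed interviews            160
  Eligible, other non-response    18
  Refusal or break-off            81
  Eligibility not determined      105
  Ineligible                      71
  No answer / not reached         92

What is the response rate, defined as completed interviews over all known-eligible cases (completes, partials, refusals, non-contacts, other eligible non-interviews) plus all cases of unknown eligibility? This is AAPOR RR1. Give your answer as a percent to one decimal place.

34.0%

Numerator: 160
Denominator: 160 + 15 + 81 + 92 + 18 + 105 = 471
RR1 = 160 / 471 = 0.3397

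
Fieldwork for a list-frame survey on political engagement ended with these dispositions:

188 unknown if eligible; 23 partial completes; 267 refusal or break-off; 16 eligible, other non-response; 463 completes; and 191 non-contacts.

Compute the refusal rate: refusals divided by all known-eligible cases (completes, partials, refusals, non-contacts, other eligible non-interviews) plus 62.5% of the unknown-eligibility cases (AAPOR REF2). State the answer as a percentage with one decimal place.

24.8%

Top: 267
Eligible (known): 463 + 23 + 267 + 191 + 16 = 960
Estimated eligible among unknowns: 0.6250 × 188 = 117.50
Base: 960 + 117.50 = 1077.50
REF2 = 267 / 1077.50 = 0.2478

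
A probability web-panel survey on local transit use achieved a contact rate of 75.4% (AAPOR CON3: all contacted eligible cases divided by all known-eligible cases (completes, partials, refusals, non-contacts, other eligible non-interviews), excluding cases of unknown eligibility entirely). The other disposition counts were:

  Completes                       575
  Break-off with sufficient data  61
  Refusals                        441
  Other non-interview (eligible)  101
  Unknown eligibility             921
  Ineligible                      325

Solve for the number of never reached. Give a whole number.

Numerator → 575 + 61 + 441 + 101 = 1178
CON3 = 1178 / D = 0.754
D = 1178 / 0.754 = 1562.3
Other denominator terms total 1178
never reached = 1562.3 − 1178 ≈ 384

384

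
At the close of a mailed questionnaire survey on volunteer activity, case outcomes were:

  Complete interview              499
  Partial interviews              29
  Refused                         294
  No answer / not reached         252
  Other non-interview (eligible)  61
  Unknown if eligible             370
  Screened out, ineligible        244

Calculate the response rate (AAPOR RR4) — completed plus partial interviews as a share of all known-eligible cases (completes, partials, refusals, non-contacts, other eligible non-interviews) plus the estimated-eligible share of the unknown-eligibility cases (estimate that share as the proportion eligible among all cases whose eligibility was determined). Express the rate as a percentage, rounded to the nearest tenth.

Top → 499 + 29 = 528
Determined eligible → 499 + 29 + 294 + 252 + 61 = 1135
e = 1135 / (1135 + 244) = 1135 / 1379 = 0.8231
e × U → 0.8231 × 370 = 304.55
Denom → 1135 + 304.55 = 1439.55
RR4 = 528 / 1439.55 = 0.3668

36.7%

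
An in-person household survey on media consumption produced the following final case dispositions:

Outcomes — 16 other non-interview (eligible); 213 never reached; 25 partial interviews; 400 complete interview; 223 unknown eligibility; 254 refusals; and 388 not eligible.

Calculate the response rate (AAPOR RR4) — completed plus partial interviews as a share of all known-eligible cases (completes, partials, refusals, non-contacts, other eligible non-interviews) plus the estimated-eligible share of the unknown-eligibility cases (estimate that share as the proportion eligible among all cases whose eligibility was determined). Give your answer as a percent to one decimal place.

Numerator = 400 + 25 = 425
Determined eligible = 400 + 25 + 254 + 213 + 16 = 908
e = 908 / (908 + 388) = 908 / 1296 = 0.7006
e × U = 0.7006 × 223 = 156.23
Denom = 908 + 156.23 = 1064.23
RR4 = 425 / 1064.23 = 0.3993

39.9%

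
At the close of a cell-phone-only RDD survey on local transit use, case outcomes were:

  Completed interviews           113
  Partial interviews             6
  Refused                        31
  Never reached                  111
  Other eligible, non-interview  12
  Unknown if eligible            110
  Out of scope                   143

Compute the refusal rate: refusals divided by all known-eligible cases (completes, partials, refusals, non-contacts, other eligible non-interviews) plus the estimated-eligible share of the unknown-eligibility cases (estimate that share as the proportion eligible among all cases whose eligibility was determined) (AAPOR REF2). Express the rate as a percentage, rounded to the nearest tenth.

Top → 31
Known eligible → 113 + 6 + 31 + 111 + 12 = 273
e = 273 / (273 + 143) = 273 / 416 = 0.6562
e × U → 0.6562 × 110 = 72.18
Denominator → 273 + 72.18 = 345.18
REF2 = 31 / 345.18 = 0.0898

9.0%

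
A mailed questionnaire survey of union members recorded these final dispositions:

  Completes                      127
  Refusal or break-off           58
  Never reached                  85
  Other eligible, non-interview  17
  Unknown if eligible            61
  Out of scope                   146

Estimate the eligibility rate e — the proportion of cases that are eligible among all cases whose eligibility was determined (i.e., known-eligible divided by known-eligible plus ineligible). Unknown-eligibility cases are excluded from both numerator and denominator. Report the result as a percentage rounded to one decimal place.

66.3%

Determined eligible = 127 + 58 + 85 + 17 = 287
e = 287 / (287 + 146) = 287 / 433 = 0.6628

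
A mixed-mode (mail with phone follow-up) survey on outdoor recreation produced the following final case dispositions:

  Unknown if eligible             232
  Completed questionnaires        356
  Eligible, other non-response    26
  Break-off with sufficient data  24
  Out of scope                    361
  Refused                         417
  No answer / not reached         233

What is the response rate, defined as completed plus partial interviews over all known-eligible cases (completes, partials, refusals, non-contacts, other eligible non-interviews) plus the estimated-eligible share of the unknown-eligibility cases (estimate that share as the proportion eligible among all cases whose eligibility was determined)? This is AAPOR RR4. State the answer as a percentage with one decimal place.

Num → 356 + 24 = 380
Determined eligible → 356 + 24 + 417 + 233 + 26 = 1056
e = 1056 / (1056 + 361) = 1056 / 1417 = 0.7452
Eligible share of unknowns → 0.7452 × 232 = 172.89
Denominator → 1056 + 172.89 = 1228.89
RR4 = 380 / 1228.89 = 0.3092

30.9%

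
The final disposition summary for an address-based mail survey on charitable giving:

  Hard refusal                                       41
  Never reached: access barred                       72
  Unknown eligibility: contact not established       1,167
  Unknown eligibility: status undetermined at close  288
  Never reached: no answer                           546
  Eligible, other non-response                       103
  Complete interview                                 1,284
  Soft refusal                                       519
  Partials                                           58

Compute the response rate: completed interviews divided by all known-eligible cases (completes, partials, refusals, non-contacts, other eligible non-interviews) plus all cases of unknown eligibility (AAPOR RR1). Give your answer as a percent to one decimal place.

31.5%

Refused = 41 + 519 = 560
No answer / not reached = 546 + 72 = 618
Unknown eligibility = 1167 + 288 = 1455
Num = 1284
Denom = 1284 + 58 + 560 + 618 + 103 + 1455 = 4078
RR1 = 1284 / 4078 = 0.3149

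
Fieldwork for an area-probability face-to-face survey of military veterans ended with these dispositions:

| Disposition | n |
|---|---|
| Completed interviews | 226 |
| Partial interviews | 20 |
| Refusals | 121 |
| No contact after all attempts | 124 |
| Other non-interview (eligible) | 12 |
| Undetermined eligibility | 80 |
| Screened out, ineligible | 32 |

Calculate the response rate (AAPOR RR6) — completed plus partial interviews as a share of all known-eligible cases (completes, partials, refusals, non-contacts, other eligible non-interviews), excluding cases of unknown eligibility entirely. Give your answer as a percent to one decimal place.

Top → 226 + 20 = 246
Base → 226 + 20 + 121 + 124 + 12 = 503
RR6 = 246 / 503 = 0.4891

48.9%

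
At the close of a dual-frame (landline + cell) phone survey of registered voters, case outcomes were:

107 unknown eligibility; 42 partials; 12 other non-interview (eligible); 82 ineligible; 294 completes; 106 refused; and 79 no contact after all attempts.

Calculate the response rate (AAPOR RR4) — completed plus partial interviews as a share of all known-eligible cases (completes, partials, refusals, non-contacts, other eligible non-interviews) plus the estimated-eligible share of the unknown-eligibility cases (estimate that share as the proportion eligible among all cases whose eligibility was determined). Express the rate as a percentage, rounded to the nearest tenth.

Top = 294 + 42 = 336
Eligible (known) = 294 + 42 + 106 + 79 + 12 = 533
e = 533 / (533 + 82) = 533 / 615 = 0.8667
e × U = 0.8667 × 107 = 92.74
Denom = 533 + 92.74 = 625.74
RR4 = 336 / 625.74 = 0.5370

53.7%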